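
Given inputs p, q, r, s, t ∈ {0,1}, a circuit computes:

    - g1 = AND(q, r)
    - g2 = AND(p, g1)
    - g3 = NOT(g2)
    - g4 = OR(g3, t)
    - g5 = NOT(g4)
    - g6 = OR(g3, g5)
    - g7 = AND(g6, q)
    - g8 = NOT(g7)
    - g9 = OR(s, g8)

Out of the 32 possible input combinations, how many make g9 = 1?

g9 = OR(s, g8) must be 1, so at least one of s, g8 is 1.
Enumerating the 32 input combinations, 25 give g9 = 1 and 7 give g9 = 0.

25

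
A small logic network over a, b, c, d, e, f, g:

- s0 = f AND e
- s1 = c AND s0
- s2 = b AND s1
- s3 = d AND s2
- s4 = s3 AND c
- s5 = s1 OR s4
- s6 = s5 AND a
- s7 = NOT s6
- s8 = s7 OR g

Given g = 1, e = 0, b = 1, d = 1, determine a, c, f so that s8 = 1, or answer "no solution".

a=1 c=1 f=0

Check with g = 1, e = 0, b = 1, d = 1 and a=1, c=1, f=0:
s0 = f AND e = 0 AND 0 = 0
s1 = c AND s0 = 1 AND 0 = 0
s2 = b AND s1 = 1 AND 0 = 0
s3 = d AND s2 = 1 AND 0 = 0
s4 = s3 AND c = 0 AND 1 = 0
s5 = s1 OR s4 = 0 OR 0 = 0
s6 = s5 AND a = 0 AND 1 = 0
s7 = NOT s6 = NOT 0 = 1
s8 = s7 OR g = 1 OR 1 = 1
So s8 = 1.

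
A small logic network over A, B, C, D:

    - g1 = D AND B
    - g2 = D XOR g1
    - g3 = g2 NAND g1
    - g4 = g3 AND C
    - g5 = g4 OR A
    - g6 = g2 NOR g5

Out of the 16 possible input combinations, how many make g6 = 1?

g6 = g2 NOR g5 must be 1, so both g2 = 0 and g5 = 0.
g2 = D XOR g1 must be 0, so D and g1 are equal.
g5 = g4 OR A must be 0, so both g4 = 0 and A = 0.
Enumerating the 16 input combinations, 3 give g6 = 1 and 13 give g6 = 0.

3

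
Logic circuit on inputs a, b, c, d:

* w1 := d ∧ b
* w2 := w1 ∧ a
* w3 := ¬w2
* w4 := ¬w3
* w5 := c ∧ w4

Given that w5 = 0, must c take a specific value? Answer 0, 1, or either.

Both values of c occur among assignments with w5 = 0:
  c=0: a=0, b=0, c=0, d=0
  c=1: a=0, b=0, c=1, d=0

either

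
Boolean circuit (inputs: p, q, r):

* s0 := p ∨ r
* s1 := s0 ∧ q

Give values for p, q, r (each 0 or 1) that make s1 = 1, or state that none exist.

s1 = s0 ∧ q must be 1, so both s0 = 1 and q = 1.
s0 = p ∨ r must be 1, so at least one of p, r is 1.
Check with p=1, q=1, r=1:
s0 = p ∨ r = 1 ∨ 1 = 1
s1 = s0 ∧ q = 1 ∧ 1 = 1
So s1 = 1 as required.

p=1, q=1, r=1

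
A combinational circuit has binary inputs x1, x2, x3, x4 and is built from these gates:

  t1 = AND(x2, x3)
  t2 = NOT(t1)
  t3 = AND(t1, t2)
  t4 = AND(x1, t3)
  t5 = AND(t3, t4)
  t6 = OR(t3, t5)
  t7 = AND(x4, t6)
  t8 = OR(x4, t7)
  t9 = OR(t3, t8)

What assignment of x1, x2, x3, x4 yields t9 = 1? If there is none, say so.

t9 = OR(t3, t8) must be 1, so at least one of t3, t8 is 1.
Check with x1=1, x2=1, x3=0, x4=1:
t1 = AND(x2, x3) = AND(1, 0) = 0
t2 = NOT(t1) = NOT 0 = 1
t3 = AND(t1, t2) = AND(0, 1) = 0
t4 = AND(x1, t3) = AND(1, 0) = 0
t5 = AND(t3, t4) = AND(0, 0) = 0
t6 = OR(t3, t5) = OR(0, 0) = 0
t7 = AND(x4, t6) = AND(1, 0) = 0
t8 = OR(x4, t7) = OR(1, 0) = 1
t9 = OR(t3, t8) = OR(0, 1) = 1
So t9 = 1 as required.

x1=1, x2=1, x3=0, x4=1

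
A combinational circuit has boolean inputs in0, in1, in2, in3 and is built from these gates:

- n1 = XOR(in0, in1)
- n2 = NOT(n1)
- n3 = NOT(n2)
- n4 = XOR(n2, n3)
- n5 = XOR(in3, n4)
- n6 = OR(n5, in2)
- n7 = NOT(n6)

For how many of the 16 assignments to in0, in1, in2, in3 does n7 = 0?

12

n7 = NOT(n6) must be 0, so n6 = 1.
Enumerating the 16 input combinations, 12 give n7 = 0 and 4 give n7 = 1.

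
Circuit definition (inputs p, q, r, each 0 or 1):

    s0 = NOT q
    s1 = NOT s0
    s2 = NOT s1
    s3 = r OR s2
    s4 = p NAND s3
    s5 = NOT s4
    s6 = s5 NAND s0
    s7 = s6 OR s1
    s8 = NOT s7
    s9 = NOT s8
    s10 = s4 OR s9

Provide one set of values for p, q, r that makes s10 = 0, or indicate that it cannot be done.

p=1, q=0, r=1

Check with p=1, q=0, r=1:
s0 = NOT q = NOT 0 = 1
s1 = NOT s0 = NOT 1 = 0
s2 = NOT s1 = NOT 0 = 1
s3 = r OR s2 = 1 OR 1 = 1
s4 = p NAND s3 = 1 NAND 1 = 0
s5 = NOT s4 = NOT 0 = 1
s6 = s5 NAND s0 = 1 NAND 1 = 0
s7 = s6 OR s1 = 0 OR 0 = 0
s8 = NOT s7 = NOT 0 = 1
s9 = NOT s8 = NOT 1 = 0
s10 = s4 OR s9 = 0 OR 0 = 0
So s10 = 0 as required.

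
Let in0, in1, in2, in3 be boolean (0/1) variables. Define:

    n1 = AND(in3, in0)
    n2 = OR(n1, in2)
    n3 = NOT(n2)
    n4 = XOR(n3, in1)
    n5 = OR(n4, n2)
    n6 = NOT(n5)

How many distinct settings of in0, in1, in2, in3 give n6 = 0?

13

n6 = NOT(n5) must be 0, so n5 = 1.
n5 = OR(n4, n2) must be 1, so at least one of n4, n2 is 1.
Enumerating the 16 input combinations, 13 give n6 = 0 and 3 give n6 = 1.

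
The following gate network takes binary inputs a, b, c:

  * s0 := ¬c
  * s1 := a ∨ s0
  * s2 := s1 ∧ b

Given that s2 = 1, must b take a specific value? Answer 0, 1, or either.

s2 = s1 ∧ b must be 1, so both s1 = 1 and b = 1.
s1 = a ∨ s0 must be 1, so at least one of a, s0 is 1.
Every assignment with s2 = 1 has b = 1; there are 3 such assignment(s).
  a=0, b=1, c=0
  a=1, b=1, c=0
  a=1, b=1, c=1

1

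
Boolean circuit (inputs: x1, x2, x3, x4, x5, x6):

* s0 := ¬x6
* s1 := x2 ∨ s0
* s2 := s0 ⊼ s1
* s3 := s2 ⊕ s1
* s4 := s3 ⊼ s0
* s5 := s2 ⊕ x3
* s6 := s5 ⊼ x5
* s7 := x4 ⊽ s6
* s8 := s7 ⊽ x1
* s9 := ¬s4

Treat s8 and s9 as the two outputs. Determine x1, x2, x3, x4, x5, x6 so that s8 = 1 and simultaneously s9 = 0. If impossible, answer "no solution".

Check with x1=0, x2=0, x3=0, x4=1, x5=0, x6=1:
s0 = ¬x6 = ¬1 = 0
s1 = x2 ∨ s0 = 0 ∨ 0 = 0
s2 = s0 ⊼ s1 = 0 ⊼ 0 = 1
s3 = s2 ⊕ s1 = 1 ⊕ 0 = 1
s4 = s3 ⊼ s0 = 1 ⊼ 0 = 1
s5 = s2 ⊕ x3 = 1 ⊕ 0 = 1
s6 = s5 ⊼ x5 = 1 ⊼ 0 = 1
s7 = x4 ⊽ s6 = 1 ⊽ 1 = 0
s8 = s7 ⊽ x1 = 0 ⊽ 0 = 1
s9 = ¬s4 = ¬1 = 0
So s8 = 1 and s9 = 0.

x1=0, x2=0, x3=0, x4=1, x5=0, x6=1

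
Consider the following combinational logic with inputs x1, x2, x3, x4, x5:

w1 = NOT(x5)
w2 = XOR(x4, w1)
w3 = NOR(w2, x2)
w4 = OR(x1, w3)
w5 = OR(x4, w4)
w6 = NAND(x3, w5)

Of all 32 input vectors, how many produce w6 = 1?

19

w6 = NAND(x3, w5) must be 1, so at least one of x3, w5 is 0.
Enumerating the 32 input combinations, 19 give w6 = 1 and 13 give w6 = 0.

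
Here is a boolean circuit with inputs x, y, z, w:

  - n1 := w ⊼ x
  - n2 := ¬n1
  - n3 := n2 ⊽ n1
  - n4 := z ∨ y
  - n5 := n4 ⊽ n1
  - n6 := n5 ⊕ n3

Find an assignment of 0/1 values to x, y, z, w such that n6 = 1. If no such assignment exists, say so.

x=1, y=0, z=0, w=1

n6 = n5 ⊕ n3 must be 1, so n5 and n3 differ.
Check with x=1, y=0, z=0, w=1:
n1 = w ⊼ x = 1 ⊼ 1 = 0
n2 = ¬n1 = ¬0 = 1
n3 = n2 ⊽ n1 = 1 ⊽ 0 = 0
n4 = z ∨ y = 0 ∨ 0 = 0
n5 = n4 ⊽ n1 = 0 ⊽ 0 = 1
n6 = n5 ⊕ n3 = 1 ⊕ 0 = 1
So n6 = 1 as required.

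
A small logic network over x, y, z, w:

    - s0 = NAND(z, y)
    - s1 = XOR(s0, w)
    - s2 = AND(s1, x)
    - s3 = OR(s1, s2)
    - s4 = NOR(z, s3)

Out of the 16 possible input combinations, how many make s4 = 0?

s4 = NOR(z, s3) must be 0, so at least one of z, s3 is 1.
Enumerating the 16 input combinations, 12 give s4 = 0 and 4 give s4 = 1.

12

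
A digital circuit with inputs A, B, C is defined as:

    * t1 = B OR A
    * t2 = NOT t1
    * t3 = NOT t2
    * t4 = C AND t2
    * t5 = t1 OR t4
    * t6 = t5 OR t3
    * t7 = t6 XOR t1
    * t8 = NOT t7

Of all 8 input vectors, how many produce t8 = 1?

7

t8 = NOT t7 must be 1, so t7 = 0.
Enumerating the 8 input combinations, 7 give t8 = 1 and 1 give t8 = 0.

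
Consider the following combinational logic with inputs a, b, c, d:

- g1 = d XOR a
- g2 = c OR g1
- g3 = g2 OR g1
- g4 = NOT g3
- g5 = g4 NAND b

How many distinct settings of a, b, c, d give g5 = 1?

14

g5 = g4 NAND b must be 1, so at least one of g4, b is 0.
Enumerating the 16 input combinations, 14 give g5 = 1 and 2 give g5 = 0.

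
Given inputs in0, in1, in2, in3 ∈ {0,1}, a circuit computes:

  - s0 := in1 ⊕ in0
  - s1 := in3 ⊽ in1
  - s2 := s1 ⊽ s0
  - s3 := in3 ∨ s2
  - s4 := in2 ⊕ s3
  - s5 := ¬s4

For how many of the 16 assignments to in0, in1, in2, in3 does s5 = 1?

8

s5 = ¬s4 must be 1, so s4 = 0.
Enumerating the 16 input combinations, 8 give s5 = 1 and 8 give s5 = 0.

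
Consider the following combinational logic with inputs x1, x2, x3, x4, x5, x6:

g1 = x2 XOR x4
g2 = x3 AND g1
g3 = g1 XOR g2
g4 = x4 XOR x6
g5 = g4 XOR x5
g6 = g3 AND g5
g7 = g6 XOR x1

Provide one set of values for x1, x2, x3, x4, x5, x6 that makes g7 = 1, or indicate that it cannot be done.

x1=1, x2=1, x3=1, x4=0, x5=1, x6=1

g7 = g6 XOR x1 must be 1, so g6 and x1 differ.
Check with x1=1, x2=1, x3=1, x4=0, x5=1, x6=1:
g1 = x2 XOR x4 = 1 XOR 0 = 1
g2 = x3 AND g1 = 1 AND 1 = 1
g3 = g1 XOR g2 = 1 XOR 1 = 0
g4 = x4 XOR x6 = 0 XOR 1 = 1
g5 = g4 XOR x5 = 1 XOR 1 = 0
g6 = g3 AND g5 = 0 AND 0 = 0
g7 = g6 XOR x1 = 0 XOR 1 = 1
So g7 = 1 as required.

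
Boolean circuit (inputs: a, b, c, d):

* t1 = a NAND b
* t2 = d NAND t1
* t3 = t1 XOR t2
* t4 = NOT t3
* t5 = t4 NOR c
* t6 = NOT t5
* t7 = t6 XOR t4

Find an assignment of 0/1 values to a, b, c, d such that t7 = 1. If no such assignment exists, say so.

Check with a=1, b=1, c=1, d=0:
t1 = a NAND b = 1 NAND 1 = 0
t2 = d NAND t1 = 0 NAND 0 = 1
t3 = t1 XOR t2 = 0 XOR 1 = 1
t4 = NOT t3 = NOT 1 = 0
t5 = t4 NOR c = 0 NOR 1 = 0
t6 = NOT t5 = NOT 0 = 1
t7 = t6 XOR t4 = 1 XOR 0 = 1
So t7 = 1 as required.

a=1, b=1, c=1, d=0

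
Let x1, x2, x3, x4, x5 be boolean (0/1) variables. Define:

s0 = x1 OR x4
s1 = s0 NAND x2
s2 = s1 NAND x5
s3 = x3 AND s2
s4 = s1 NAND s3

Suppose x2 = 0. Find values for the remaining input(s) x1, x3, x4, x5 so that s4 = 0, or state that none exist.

x1=1, x3=1, x4=0, x5=0

s4 = s1 NAND s3 must be 0, so both s1 = 1 and s3 = 1.
s1 = s0 NAND x2 must be 1, so at least one of s0, x2 is 0.
Check with x2 = 0 and x1=1, x3=1, x4=0, x5=0:
s0 = x1 OR x4 = 1 OR 0 = 1
s1 = s0 NAND x2 = 1 NAND 0 = 1
s2 = s1 NAND x5 = 1 NAND 0 = 1
s3 = x3 AND s2 = 1 AND 1 = 1
s4 = s1 NAND s3 = 1 NAND 1 = 0
So s4 = 0.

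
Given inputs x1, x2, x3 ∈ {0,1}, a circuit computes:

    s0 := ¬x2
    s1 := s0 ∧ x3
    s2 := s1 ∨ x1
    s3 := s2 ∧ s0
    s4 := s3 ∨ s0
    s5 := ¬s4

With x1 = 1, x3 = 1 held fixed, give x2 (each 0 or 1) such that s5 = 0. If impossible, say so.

x2=0

Check with x1 = 1, x3 = 1 and x2=0:
s0 = ¬x2 = ¬0 = 1
s1 = s0 ∧ x3 = 1 ∧ 1 = 1
s2 = s1 ∨ x1 = 1 ∨ 1 = 1
s3 = s2 ∧ s0 = 1 ∧ 1 = 1
s4 = s3 ∨ s0 = 1 ∨ 1 = 1
s5 = ¬s4 = ¬1 = 0
So s5 = 0.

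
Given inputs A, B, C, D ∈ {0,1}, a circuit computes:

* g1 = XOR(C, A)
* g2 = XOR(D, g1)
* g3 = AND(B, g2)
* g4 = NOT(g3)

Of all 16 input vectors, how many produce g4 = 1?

g4 = NOT(g3) must be 1, so g3 = 0.
g3 = AND(B, g2) must be 0, so at least one of B, g2 is 0.
Enumerating the 16 input combinations, 12 give g4 = 1 and 4 give g4 = 0.

12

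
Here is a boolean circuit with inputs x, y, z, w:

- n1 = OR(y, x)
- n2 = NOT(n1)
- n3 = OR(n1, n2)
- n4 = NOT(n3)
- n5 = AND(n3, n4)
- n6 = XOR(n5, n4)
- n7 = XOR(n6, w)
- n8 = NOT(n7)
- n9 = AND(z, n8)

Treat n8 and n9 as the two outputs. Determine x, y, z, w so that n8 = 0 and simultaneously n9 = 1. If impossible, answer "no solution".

Across all 16 input combinations, none give both n8 = 0 and n9 = 1.

no solution exists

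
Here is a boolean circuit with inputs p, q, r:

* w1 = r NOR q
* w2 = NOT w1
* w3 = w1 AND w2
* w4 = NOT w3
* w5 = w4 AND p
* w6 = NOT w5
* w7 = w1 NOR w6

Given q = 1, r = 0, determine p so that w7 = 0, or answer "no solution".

p=0

Check with q = 1, r = 0 and p=0:
w1 = r NOR q = 0 NOR 1 = 0
w2 = NOT w1 = NOT 0 = 1
w3 = w1 AND w2 = 0 AND 1 = 0
w4 = NOT w3 = NOT 0 = 1
w5 = w4 AND p = 1 AND 0 = 0
w6 = NOT w5 = NOT 0 = 1
w7 = w1 NOR w6 = 0 NOR 1 = 0
So w7 = 0.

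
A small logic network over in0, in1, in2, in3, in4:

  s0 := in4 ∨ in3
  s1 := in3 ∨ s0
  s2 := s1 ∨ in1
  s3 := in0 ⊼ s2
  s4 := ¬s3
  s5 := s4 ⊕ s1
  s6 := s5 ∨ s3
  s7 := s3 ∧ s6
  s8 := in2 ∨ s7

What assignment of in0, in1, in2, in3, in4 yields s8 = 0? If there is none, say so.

in0=1, in1=0, in2=0, in3=0, in4=1

s8 = in2 ∨ s7 must be 0, so both in2 = 0 and s7 = 0.
Check with in0=1, in1=0, in2=0, in3=0, in4=1:
s0 = in4 ∨ in3 = 1 ∨ 0 = 1
s1 = in3 ∨ s0 = 0 ∨ 1 = 1
s2 = s1 ∨ in1 = 1 ∨ 0 = 1
s3 = in0 ⊼ s2 = 1 ⊼ 1 = 0
s4 = ¬s3 = ¬0 = 1
s5 = s4 ⊕ s1 = 1 ⊕ 1 = 0
s6 = s5 ∨ s3 = 0 ∨ 0 = 0
s7 = s3 ∧ s6 = 0 ∧ 0 = 0
s8 = in2 ∨ s7 = 0 ∨ 0 = 0
So s8 = 0 as required.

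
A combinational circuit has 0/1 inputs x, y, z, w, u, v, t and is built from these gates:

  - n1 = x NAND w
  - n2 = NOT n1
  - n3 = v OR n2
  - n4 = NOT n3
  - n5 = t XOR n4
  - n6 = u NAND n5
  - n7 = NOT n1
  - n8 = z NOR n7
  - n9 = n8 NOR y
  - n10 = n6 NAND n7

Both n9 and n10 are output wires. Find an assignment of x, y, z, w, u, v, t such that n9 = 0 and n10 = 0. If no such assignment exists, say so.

x=1 y=1 z=0 w=1 u=1 v=1 t=0

Check with x=1 y=1 z=0 w=1 u=1 v=1 t=0:
n1 = x NAND w = 1 NAND 1 = 0
n2 = NOT n1 = NOT 0 = 1
n3 = v OR n2 = 1 OR 1 = 1
n4 = NOT n3 = NOT 1 = 0
n5 = t XOR n4 = 0 XOR 0 = 0
n6 = u NAND n5 = 1 NAND 0 = 1
n7 = NOT n1 = NOT 0 = 1
n8 = z NOR n7 = 0 NOR 1 = 0
n9 = n8 NOR y = 0 NOR 1 = 0
n10 = n6 NAND n7 = 1 NAND 1 = 0
So n9 = 0 and n10 = 0.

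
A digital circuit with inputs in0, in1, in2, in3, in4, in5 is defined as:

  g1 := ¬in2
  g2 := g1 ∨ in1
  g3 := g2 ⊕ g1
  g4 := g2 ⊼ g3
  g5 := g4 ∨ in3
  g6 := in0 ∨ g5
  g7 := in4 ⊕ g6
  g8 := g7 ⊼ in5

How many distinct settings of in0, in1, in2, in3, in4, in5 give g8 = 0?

g8 = g7 ⊼ in5 must be 0, so both g7 = 1 and in5 = 1.
Enumerating the 64 input combinations, 16 give g8 = 0 and 48 give g8 = 1.

16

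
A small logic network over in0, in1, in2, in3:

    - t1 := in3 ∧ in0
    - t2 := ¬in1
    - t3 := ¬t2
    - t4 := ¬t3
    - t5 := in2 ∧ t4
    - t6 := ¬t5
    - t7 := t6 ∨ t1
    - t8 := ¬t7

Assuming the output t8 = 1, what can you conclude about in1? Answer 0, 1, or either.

t8 = ¬t7 must be 1, so t7 = 0.
t7 = t6 ∨ t1 must be 0, so both t6 = 0 and t1 = 0.
Every assignment with t8 = 1 has in1 = 0; there are 3 such assignment(s).
  in0=0, in1=0, in2=1, in3=0
  in0=0, in1=0, in2=1, in3=1
  in0=1, in1=0, in2=1, in3=0

0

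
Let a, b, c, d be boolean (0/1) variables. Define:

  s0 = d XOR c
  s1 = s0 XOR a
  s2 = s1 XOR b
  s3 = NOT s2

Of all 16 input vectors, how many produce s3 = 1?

s3 = NOT s2 must be 1, so s2 = 0.
s2 = s1 XOR b must be 0, so s1 and b are equal.
Enumerating the 16 input combinations, 8 give s3 = 1 and 8 give s3 = 0.

8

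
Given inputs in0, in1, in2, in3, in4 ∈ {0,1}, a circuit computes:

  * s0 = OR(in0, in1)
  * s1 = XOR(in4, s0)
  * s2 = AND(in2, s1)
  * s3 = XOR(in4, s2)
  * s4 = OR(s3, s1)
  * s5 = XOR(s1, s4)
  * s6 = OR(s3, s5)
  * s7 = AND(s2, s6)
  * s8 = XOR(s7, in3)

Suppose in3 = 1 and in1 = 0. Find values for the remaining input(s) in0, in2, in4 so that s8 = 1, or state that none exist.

in0=0 in2=0 in4=0

s8 = XOR(s7, in3) must be 1, so s7 and in3 differ.
Check with in3 = 1 and in1 = 0 and in0=0, in2=0, in4=0:
s0 = OR(in0, in1) = OR(0, 0) = 0
s1 = XOR(in4, s0) = XOR(0, 0) = 0
s2 = AND(in2, s1) = AND(0, 0) = 0
s3 = XOR(in4, s2) = XOR(0, 0) = 0
s4 = OR(s3, s1) = OR(0, 0) = 0
s5 = XOR(s1, s4) = XOR(0, 0) = 0
s6 = OR(s3, s5) = OR(0, 0) = 0
s7 = AND(s2, s6) = AND(0, 0) = 0
s8 = XOR(s7, in3) = XOR(0, 1) = 1
So s8 = 1.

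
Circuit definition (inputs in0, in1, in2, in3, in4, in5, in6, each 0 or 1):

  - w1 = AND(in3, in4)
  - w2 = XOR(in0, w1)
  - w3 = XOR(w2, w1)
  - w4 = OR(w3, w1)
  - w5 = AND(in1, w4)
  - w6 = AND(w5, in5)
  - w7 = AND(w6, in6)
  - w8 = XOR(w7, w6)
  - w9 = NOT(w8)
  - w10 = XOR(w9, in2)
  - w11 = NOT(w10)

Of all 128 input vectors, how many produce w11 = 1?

64

w11 = NOT(w10) must be 1, so w10 = 0.
Enumerating the 128 input combinations, 64 give w11 = 1 and 64 give w11 = 0.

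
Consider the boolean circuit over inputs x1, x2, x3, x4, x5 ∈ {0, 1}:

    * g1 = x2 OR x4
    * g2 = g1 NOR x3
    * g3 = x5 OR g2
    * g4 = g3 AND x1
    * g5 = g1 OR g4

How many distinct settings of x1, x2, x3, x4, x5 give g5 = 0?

5

g5 = g1 OR g4 must be 0, so both g1 = 0 and g4 = 0.
g1 = x2 OR x4 must be 0, so both x2 = 0 and x4 = 0.
g4 = g3 AND x1 must be 0, so at least one of g3, x1 is 0.
Satisfying assignments:
  x1=0, x2=0, x3=0, x4=0, x5=0
  x1=0, x2=0, x3=0, x4=0, x5=1
  x1=0, x2=0, x3=1, x4=0, x5=0
  x1=0, x2=0, x3=1, x4=0, x5=1
  x1=1, x2=0, x3=1, x4=0, x5=0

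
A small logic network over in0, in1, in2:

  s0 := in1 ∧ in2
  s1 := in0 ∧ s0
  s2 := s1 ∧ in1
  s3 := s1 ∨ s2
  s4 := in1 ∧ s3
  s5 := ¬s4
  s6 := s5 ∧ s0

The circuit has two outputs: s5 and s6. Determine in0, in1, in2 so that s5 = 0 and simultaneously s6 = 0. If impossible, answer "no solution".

in0=1 in1=1 in2=1

Check with in0=1 in1=1 in2=1:
s0 = in1 ∧ in2 = 1 ∧ 1 = 1
s1 = in0 ∧ s0 = 1 ∧ 1 = 1
s2 = s1 ∧ in1 = 1 ∧ 1 = 1
s3 = s1 ∨ s2 = 1 ∨ 1 = 1
s4 = in1 ∧ s3 = 1 ∧ 1 = 1
s5 = ¬s4 = ¬1 = 0
s6 = s5 ∧ s0 = 0 ∧ 1 = 0
So s5 = 0 and s6 = 0.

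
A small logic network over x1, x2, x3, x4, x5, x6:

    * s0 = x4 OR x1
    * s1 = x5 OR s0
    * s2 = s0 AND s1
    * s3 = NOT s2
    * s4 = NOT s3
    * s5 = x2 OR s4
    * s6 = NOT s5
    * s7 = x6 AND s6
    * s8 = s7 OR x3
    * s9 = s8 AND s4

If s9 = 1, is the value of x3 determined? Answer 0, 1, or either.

1

s9 = s8 AND s4 must be 1, so both s8 = 1 and s4 = 1.
s8 = s7 OR x3 must be 1, so at least one of s7, x3 is 1.
s4 = NOT s3 must be 1, so s3 = 0.
Every assignment with s9 = 1 has x3 = 1; there are 24 such assignment(s).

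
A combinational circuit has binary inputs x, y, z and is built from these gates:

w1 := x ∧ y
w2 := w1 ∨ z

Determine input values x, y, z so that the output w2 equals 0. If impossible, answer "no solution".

x=0 y=1 z=0

Check with x=0 y=1 z=0:
w1 = x ∧ y = 0 ∧ 1 = 0
w2 = w1 ∨ z = 0 ∨ 0 = 0
So w2 = 0 as required.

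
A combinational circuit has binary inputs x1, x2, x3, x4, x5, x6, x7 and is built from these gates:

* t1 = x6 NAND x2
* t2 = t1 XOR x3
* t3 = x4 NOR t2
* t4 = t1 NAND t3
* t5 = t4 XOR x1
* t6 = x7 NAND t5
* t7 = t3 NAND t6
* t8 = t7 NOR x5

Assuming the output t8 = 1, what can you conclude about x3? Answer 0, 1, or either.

either

Both values of x3 occur among assignments with t8 = 1:
  x3=0: x1=0, x2=1, x3=0, x4=0, x5=0, x6=1, x7=0
  x3=1: x1=0, x2=0, x3=1, x4=0, x5=0, x6=0, x7=0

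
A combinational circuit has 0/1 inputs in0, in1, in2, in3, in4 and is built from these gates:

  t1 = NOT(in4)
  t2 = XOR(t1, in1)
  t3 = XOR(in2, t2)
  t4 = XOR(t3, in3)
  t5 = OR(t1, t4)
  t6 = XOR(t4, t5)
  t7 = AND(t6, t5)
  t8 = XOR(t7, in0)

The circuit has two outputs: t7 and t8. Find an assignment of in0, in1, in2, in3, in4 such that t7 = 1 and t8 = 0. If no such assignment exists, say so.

Check with in0=1 in1=0 in2=0 in3=1 in4=0:
t1 = NOT(in4) = NOT 0 = 1
t2 = XOR(t1, in1) = XOR(1, 0) = 1
t3 = XOR(in2, t2) = XOR(0, 1) = 1
t4 = XOR(t3, in3) = XOR(1, 1) = 0
t5 = OR(t1, t4) = OR(1, 0) = 1
t6 = XOR(t4, t5) = XOR(0, 1) = 1
t7 = AND(t6, t5) = AND(1, 1) = 1
t8 = XOR(t7, in0) = XOR(1, 1) = 0
So t7 = 1 and t8 = 0.

in0=1 in1=0 in2=0 in3=1 in4=0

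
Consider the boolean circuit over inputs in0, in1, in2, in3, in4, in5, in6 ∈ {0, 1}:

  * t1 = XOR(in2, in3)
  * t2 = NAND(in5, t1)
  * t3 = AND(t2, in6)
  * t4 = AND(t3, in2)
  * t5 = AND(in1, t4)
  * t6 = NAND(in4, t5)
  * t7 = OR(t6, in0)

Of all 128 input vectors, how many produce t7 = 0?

3

t7 = OR(t6, in0) must be 0, so both t6 = 0 and in0 = 0.
t6 = NAND(in4, t5) must be 0, so both in4 = 1 and t5 = 1.
Satisfying assignments:
  in0=0, in1=1, in2=1, in3=0, in4=1, in5=0, in6=1
  in0=0, in1=1, in2=1, in3=1, in4=1, in5=0, in6=1
  in0=0, in1=1, in2=1, in3=1, in4=1, in5=1, in6=1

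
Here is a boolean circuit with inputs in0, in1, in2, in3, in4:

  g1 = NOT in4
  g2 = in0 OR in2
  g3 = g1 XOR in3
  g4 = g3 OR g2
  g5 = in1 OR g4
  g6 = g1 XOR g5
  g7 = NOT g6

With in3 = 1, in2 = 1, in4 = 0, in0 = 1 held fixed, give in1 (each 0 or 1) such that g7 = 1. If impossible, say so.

g7 = NOT g6 must be 1, so g6 = 0.
Check with in3 = 1, in2 = 1, in4 = 0, in0 = 1 and in1=0:
g1 = NOT in4 = NOT 0 = 1
g2 = in0 OR in2 = 1 OR 1 = 1
g3 = g1 XOR in3 = 1 XOR 1 = 0
g4 = g3 OR g2 = 0 OR 1 = 1
g5 = in1 OR g4 = 0 OR 1 = 1
g6 = g1 XOR g5 = 1 XOR 1 = 0
g7 = NOT g6 = NOT 0 = 1
So g7 = 1.

in1=0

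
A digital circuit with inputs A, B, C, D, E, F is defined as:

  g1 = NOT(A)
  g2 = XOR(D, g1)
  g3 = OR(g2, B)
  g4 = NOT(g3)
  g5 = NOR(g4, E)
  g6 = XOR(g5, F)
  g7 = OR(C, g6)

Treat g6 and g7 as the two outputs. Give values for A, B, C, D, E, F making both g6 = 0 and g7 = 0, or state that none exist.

A=0, B=0, C=0, D=1, E=0, F=0

Check with A=0, B=0, C=0, D=1, E=0, F=0:
g1 = NOT(A) = NOT 0 = 1
g2 = XOR(D, g1) = XOR(1, 1) = 0
g3 = OR(g2, B) = OR(0, 0) = 0
g4 = NOT(g3) = NOT 0 = 1
g5 = NOR(g4, E) = NOR(1, 0) = 0
g6 = XOR(g5, F) = XOR(0, 0) = 0
g7 = OR(C, g6) = OR(0, 0) = 0
So g6 = 0 and g7 = 0.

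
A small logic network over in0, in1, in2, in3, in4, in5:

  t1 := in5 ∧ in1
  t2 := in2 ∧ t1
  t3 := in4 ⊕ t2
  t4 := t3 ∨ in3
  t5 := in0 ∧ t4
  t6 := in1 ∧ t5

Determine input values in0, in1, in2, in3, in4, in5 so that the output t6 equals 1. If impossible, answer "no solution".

t6 = in1 ∧ t5 must be 1, so both in1 = 1 and t5 = 1.
t5 = in0 ∧ t4 must be 1, so both in0 = 1 and t4 = 1.
Check with in0=1, in1=1, in2=0, in3=0, in4=1, in5=1:
t1 = in5 ∧ in1 = 1 ∧ 1 = 1
t2 = in2 ∧ t1 = 0 ∧ 1 = 0
t3 = in4 ⊕ t2 = 1 ⊕ 0 = 1
t4 = t3 ∨ in3 = 1 ∨ 0 = 1
t5 = in0 ∧ t4 = 1 ∧ 1 = 1
t6 = in1 ∧ t5 = 1 ∧ 1 = 1
So t6 = 1 as required.

in0=1, in1=1, in2=0, in3=0, in4=1, in5=1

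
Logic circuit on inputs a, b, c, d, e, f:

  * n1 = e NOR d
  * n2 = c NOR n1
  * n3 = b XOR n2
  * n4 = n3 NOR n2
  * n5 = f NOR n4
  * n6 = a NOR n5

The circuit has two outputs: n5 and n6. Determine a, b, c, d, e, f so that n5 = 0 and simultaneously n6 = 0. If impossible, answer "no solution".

Check with a=1, b=0, c=1, d=1, e=0, f=1:
n1 = e NOR d = 0 NOR 1 = 0
n2 = c NOR n1 = 1 NOR 0 = 0
n3 = b XOR n2 = 0 XOR 0 = 0
n4 = n3 NOR n2 = 0 NOR 0 = 1
n5 = f NOR n4 = 1 NOR 1 = 0
n6 = a NOR n5 = 1 NOR 0 = 0
So n5 = 0 and n6 = 0.

a=1, b=0, c=1, d=1, e=0, f=1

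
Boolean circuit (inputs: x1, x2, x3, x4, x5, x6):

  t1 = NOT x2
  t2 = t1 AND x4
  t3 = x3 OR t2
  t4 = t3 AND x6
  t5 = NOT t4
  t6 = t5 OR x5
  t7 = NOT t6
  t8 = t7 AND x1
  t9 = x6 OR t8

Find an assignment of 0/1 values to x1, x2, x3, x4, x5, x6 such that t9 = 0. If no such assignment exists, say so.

t9 = x6 OR t8 must be 0, so both x6 = 0 and t8 = 0.
t8 = t7 AND x1 must be 0, so at least one of t7, x1 is 0.
Check with x1=1 x2=1 x3=0 x4=1 x5=1 x6=0:
t1 = NOT x2 = NOT 1 = 0
t2 = t1 AND x4 = 0 AND 1 = 0
t3 = x3 OR t2 = 0 OR 0 = 0
t4 = t3 AND x6 = 0 AND 0 = 0
t5 = NOT t4 = NOT 0 = 1
t6 = t5 OR x5 = 1 OR 1 = 1
t7 = NOT t6 = NOT 1 = 0
t8 = t7 AND x1 = 0 AND 1 = 0
t9 = x6 OR t8 = 0 OR 0 = 0
So t9 = 0 as required.

x1=1 x2=1 x3=0 x4=1 x5=1 x6=0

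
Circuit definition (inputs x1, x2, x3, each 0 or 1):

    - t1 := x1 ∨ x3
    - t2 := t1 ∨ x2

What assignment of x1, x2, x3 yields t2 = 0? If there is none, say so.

Check with x1=0, x2=0, x3=0:
t1 = x1 ∨ x3 = 0 ∨ 0 = 0
t2 = t1 ∨ x2 = 0 ∨ 0 = 0
So t2 = 0 as required.

x1=0, x2=0, x3=0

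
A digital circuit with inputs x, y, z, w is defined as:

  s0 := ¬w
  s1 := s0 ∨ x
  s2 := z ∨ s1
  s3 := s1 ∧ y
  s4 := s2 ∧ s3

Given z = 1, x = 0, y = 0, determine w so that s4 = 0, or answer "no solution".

w=0

s4 = s2 ∧ s3 must be 0, so at least one of s2, s3 is 0.
Check with z = 1, x = 0, y = 0 and w=0:
s0 = ¬w = ¬0 = 1
s1 = s0 ∨ x = 1 ∨ 0 = 1
s2 = z ∨ s1 = 1 ∨ 1 = 1
s3 = s1 ∧ y = 1 ∧ 0 = 0
s4 = s2 ∧ s3 = 1 ∧ 0 = 0
So s4 = 0.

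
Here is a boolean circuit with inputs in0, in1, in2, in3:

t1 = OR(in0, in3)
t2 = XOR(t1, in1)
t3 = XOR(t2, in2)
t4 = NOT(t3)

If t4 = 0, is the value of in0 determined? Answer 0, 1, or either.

Both values of in0 occur among assignments with t4 = 0:
  in0=0: in0=0, in1=0, in2=0, in3=1
  in0=1: in0=1, in1=0, in2=0, in3=0

either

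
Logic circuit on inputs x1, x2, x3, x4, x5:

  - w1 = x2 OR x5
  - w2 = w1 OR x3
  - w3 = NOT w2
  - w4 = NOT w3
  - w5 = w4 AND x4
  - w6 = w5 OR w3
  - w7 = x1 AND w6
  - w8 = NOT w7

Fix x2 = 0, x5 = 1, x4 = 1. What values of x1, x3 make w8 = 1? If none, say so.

w8 = NOT w7 must be 1, so w7 = 0.
Check with x2 = 0, x5 = 1, x4 = 1 and x1=0, x3=0:
w1 = x2 OR x5 = 0 OR 1 = 1
w2 = w1 OR x3 = 1 OR 0 = 1
w3 = NOT w2 = NOT 1 = 0
w4 = NOT w3 = NOT 0 = 1
w5 = w4 AND x4 = 1 AND 1 = 1
w6 = w5 OR w3 = 1 OR 0 = 1
w7 = x1 AND w6 = 0 AND 1 = 0
w8 = NOT w7 = NOT 0 = 1
So w8 = 1.

x1=0 x3=0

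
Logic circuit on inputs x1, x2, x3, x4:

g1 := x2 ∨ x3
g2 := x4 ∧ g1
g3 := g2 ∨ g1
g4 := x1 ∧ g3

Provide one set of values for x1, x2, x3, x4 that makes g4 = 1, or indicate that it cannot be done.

g4 = x1 ∧ g3 must be 1, so both x1 = 1 and g3 = 1.
Check with x1=1, x2=0, x3=1, x4=1:
g1 = x2 ∨ x3 = 0 ∨ 1 = 1
g2 = x4 ∧ g1 = 1 ∧ 1 = 1
g3 = g2 ∨ g1 = 1 ∨ 1 = 1
g4 = x1 ∧ g3 = 1 ∧ 1 = 1
So g4 = 1 as required.

x1=1, x2=0, x3=1, x4=1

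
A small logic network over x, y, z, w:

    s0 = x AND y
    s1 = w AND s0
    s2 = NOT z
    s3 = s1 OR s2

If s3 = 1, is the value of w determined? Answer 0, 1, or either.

either

Both values of w occur among assignments with s3 = 1:
  w=0: x=0, y=0, z=0, w=0
  w=1: x=0, y=0, z=0, w=1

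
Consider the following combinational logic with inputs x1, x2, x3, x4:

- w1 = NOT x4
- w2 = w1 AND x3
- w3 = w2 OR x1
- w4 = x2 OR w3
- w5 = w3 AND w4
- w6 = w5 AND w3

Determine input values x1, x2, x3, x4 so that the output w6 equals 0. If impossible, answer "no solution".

w6 = w5 AND w3 must be 0, so at least one of w5, w3 is 0.
Check with x1=0 x2=1 x3=0 x4=1:
w1 = NOT x4 = NOT 1 = 0
w2 = w1 AND x3 = 0 AND 0 = 0
w3 = w2 OR x1 = 0 OR 0 = 0
w4 = x2 OR w3 = 1 OR 0 = 1
w5 = w3 AND w4 = 0 AND 1 = 0
w6 = w5 AND w3 = 0 AND 0 = 0
So w6 = 0 as required.

x1=0 x2=1 x3=0 x4=1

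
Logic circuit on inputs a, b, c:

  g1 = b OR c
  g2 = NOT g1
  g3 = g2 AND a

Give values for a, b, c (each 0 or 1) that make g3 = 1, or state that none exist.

g3 = g2 AND a must be 1, so both g2 = 1 and a = 1.
Check with a=1, b=0, c=0:
g1 = b OR c = 0 OR 0 = 0
g2 = NOT g1 = NOT 0 = 1
g3 = g2 AND a = 1 AND 1 = 1
So g3 = 1 as required.

a=1, b=0, c=0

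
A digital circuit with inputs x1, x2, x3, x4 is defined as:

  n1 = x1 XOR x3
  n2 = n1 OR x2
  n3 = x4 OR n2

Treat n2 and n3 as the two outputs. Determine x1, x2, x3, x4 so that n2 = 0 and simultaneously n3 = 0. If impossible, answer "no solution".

x1=0 x2=0 x3=0 x4=0

Check with x1=0 x2=0 x3=0 x4=0:
n1 = x1 XOR x3 = 0 XOR 0 = 0
n2 = n1 OR x2 = 0 OR 0 = 0
n3 = x4 OR n2 = 0 OR 0 = 0
So n2 = 0 and n3 = 0.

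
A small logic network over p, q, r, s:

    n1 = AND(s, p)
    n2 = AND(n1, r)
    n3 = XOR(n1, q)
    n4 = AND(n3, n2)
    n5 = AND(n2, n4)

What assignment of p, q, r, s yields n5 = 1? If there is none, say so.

n5 = AND(n2, n4) must be 1, so both n2 = 1 and n4 = 1.
n2 = AND(n1, r) must be 1, so both n1 = 1 and r = 1.
Check with p=1 q=0 r=1 s=1:
n1 = AND(s, p) = AND(1, 1) = 1
n2 = AND(n1, r) = AND(1, 1) = 1
n3 = XOR(n1, q) = XOR(1, 0) = 1
n4 = AND(n3, n2) = AND(1, 1) = 1
n5 = AND(n2, n4) = AND(1, 1) = 1
So n5 = 1 as required.

p=1 q=0 r=1 s=1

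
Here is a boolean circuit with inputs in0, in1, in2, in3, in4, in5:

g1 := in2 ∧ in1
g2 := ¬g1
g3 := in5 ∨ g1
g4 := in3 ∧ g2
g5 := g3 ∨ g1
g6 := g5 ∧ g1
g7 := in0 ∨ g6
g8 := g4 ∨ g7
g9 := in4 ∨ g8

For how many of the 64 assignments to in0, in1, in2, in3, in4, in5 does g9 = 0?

6

g9 = in4 ∨ g8 must be 0, so both in4 = 0 and g8 = 0.
Satisfying assignments:
  in0=0, in1=0, in2=0, in3=0, in4=0, in5=0
  in0=0, in1=0, in2=0, in3=0, in4=0, in5=1
  in0=0, in1=0, in2=1, in3=0, in4=0, in5=0
  in0=0, in1=0, in2=1, in3=0, in4=0, in5=1
  in0=0, in1=1, in2=0, in3=0, in4=0, in5=0
  in0=0, in1=1, in2=0, in3=0, in4=0, in5=1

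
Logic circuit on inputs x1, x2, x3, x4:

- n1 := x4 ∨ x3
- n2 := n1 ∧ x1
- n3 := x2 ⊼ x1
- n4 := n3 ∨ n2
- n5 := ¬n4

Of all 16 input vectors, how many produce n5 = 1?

n5 = ¬n4 must be 1, so n4 = 0.
Satisfying assignments:
  x1=1, x2=1, x3=0, x4=0

1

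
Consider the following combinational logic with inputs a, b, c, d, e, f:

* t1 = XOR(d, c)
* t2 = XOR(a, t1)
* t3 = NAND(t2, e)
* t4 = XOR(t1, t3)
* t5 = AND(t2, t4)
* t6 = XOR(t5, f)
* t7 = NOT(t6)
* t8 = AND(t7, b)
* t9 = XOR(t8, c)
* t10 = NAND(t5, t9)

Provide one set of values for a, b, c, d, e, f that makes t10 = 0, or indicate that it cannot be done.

a=1, b=0, c=1, d=1, e=0, f=0

Check with a=1, b=0, c=1, d=1, e=0, f=0:
t1 = XOR(d, c) = XOR(1, 1) = 0
t2 = XOR(a, t1) = XOR(1, 0) = 1
t3 = NAND(t2, e) = NAND(1, 0) = 1
t4 = XOR(t1, t3) = XOR(0, 1) = 1
t5 = AND(t2, t4) = AND(1, 1) = 1
t6 = XOR(t5, f) = XOR(1, 0) = 1
t7 = NOT(t6) = NOT 1 = 0
t8 = AND(t7, b) = AND(0, 0) = 0
t9 = XOR(t8, c) = XOR(0, 1) = 1
t10 = NAND(t5, t9) = NAND(1, 1) = 0
So t10 = 0 as required.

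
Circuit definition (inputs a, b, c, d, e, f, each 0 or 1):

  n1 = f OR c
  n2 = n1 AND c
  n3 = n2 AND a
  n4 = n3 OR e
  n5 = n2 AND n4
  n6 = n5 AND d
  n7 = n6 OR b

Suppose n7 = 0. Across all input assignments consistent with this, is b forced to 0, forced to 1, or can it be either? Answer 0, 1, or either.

n7 = n6 OR b must be 0, so both n6 = 0 and b = 0.
n6 = n5 AND d must be 0, so at least one of n5, d is 0.
Every assignment with n7 = 0 has b = 0; there are 26 such assignment(s).

0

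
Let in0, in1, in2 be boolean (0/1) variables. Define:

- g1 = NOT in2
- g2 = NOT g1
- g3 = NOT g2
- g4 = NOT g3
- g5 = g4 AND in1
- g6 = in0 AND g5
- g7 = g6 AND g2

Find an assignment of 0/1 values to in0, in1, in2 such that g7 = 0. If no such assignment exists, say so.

in0=0, in1=1, in2=1

Check with in0=0, in1=1, in2=1:
g1 = NOT in2 = NOT 1 = 0
g2 = NOT g1 = NOT 0 = 1
g3 = NOT g2 = NOT 1 = 0
g4 = NOT g3 = NOT 0 = 1
g5 = g4 AND in1 = 1 AND 1 = 1
g6 = in0 AND g5 = 0 AND 1 = 0
g7 = g6 AND g2 = 0 AND 1 = 0
So g7 = 0 as required.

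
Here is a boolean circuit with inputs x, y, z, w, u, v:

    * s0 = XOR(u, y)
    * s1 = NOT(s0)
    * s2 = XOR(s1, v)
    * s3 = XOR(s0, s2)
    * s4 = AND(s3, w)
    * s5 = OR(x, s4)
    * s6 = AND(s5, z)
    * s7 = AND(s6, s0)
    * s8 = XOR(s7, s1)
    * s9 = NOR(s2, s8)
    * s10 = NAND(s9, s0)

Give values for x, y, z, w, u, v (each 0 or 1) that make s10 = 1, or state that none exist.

x=0, y=0, z=1, w=1, u=0, v=1

Check with x=0, y=0, z=1, w=1, u=0, v=1:
s0 = XOR(u, y) = XOR(0, 0) = 0
s1 = NOT(s0) = NOT 0 = 1
s2 = XOR(s1, v) = XOR(1, 1) = 0
s3 = XOR(s0, s2) = XOR(0, 0) = 0
s4 = AND(s3, w) = AND(0, 1) = 0
s5 = OR(x, s4) = OR(0, 0) = 0
s6 = AND(s5, z) = AND(0, 1) = 0
s7 = AND(s6, s0) = AND(0, 0) = 0
s8 = XOR(s7, s1) = XOR(0, 1) = 1
s9 = NOR(s2, s8) = NOR(0, 1) = 0
s10 = NAND(s9, s0) = NAND(0, 0) = 1
So s10 = 1 as required.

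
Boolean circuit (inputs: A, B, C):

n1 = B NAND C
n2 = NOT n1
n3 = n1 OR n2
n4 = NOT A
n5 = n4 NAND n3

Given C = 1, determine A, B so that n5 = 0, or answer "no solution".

A=0, B=1

n5 = n4 NAND n3 must be 0, so both n4 = 1 and n3 = 1.
Check with C = 1 and A=0, B=1:
n1 = B NAND C = 1 NAND 1 = 0
n2 = NOT n1 = NOT 0 = 1
n3 = n1 OR n2 = 0 OR 1 = 1
n4 = NOT A = NOT 0 = 1
n5 = n4 NAND n3 = 1 NAND 1 = 0
So n5 = 0.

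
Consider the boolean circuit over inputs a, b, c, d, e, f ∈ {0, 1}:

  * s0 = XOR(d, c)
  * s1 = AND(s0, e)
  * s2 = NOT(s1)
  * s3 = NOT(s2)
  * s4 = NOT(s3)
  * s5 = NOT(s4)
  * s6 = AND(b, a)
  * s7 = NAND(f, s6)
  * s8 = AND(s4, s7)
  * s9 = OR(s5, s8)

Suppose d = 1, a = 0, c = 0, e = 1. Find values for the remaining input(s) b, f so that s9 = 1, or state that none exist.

s9 = OR(s5, s8) must be 1, so at least one of s5, s8 is 1.
Check with d = 1, a = 0, c = 0, e = 1 and b=1, f=1:
s0 = XOR(d, c) = XOR(1, 0) = 1
s1 = AND(s0, e) = AND(1, 1) = 1
s2 = NOT(s1) = NOT 1 = 0
s3 = NOT(s2) = NOT 0 = 1
s4 = NOT(s3) = NOT 1 = 0
s5 = NOT(s4) = NOT 0 = 1
s6 = AND(b, a) = AND(1, 0) = 0
s7 = NAND(f, s6) = NAND(1, 0) = 1
s8 = AND(s4, s7) = AND(0, 1) = 0
s9 = OR(s5, s8) = OR(1, 0) = 1
So s9 = 1.

b=1 f=1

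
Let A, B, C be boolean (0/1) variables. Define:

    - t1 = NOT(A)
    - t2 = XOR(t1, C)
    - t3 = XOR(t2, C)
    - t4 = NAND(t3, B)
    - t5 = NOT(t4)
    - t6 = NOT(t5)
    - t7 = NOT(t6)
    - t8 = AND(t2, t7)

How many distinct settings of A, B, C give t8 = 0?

7

t8 = AND(t2, t7) must be 0, so at least one of t2, t7 is 0.
Enumerating the 8 input combinations, 7 give t8 = 0 and 1 give t8 = 1.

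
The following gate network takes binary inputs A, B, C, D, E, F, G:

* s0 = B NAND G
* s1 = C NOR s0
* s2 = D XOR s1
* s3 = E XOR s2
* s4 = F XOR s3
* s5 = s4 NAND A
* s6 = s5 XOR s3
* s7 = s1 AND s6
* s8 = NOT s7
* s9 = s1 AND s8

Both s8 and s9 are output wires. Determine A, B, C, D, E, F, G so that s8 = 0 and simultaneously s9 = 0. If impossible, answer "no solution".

Check with A=1, B=1, C=0, D=1, E=0, F=0, G=1:
s0 = B NAND G = 1 NAND 1 = 0
s1 = C NOR s0 = 0 NOR 0 = 1
s2 = D XOR s1 = 1 XOR 1 = 0
s3 = E XOR s2 = 0 XOR 0 = 0
s4 = F XOR s3 = 0 XOR 0 = 0
s5 = s4 NAND A = 0 NAND 1 = 1
s6 = s5 XOR s3 = 1 XOR 0 = 1
s7 = s1 AND s6 = 1 AND 1 = 1
s8 = NOT s7 = NOT 1 = 0
s9 = s1 AND s8 = 1 AND 0 = 0
So s8 = 0 and s9 = 0.

A=1, B=1, C=0, D=1, E=0, F=0, G=1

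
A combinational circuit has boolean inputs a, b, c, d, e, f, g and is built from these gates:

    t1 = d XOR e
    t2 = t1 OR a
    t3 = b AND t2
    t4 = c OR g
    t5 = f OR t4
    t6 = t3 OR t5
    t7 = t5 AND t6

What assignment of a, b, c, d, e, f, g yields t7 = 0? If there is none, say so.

t7 = t5 AND t6 must be 0, so at least one of t5, t6 is 0.
Check with a=1, b=0, c=0, d=1, e=0, f=0, g=0:
t1 = d XOR e = 1 XOR 0 = 1
t2 = t1 OR a = 1 OR 1 = 1
t3 = b AND t2 = 0 AND 1 = 0
t4 = c OR g = 0 OR 0 = 0
t5 = f OR t4 = 0 OR 0 = 0
t6 = t3 OR t5 = 0 OR 0 = 0
t7 = t5 AND t6 = 0 AND 0 = 0
So t7 = 0 as required.

a=1, b=0, c=0, d=1, e=0, f=0, g=0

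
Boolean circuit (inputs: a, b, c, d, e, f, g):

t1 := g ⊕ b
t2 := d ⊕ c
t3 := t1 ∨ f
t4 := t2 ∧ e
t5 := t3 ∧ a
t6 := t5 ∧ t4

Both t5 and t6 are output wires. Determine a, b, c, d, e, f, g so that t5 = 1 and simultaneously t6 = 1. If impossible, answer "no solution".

Check with a=1 b=0 c=0 d=1 e=1 f=1 g=1:
t1 = g ⊕ b = 1 ⊕ 0 = 1
t2 = d ⊕ c = 1 ⊕ 0 = 1
t3 = t1 ∨ f = 1 ∨ 1 = 1
t4 = t2 ∧ e = 1 ∧ 1 = 1
t5 = t3 ∧ a = 1 ∧ 1 = 1
t6 = t5 ∧ t4 = 1 ∧ 1 = 1
So t5 = 1 and t6 = 1.

a=1 b=0 c=0 d=1 e=1 f=1 g=1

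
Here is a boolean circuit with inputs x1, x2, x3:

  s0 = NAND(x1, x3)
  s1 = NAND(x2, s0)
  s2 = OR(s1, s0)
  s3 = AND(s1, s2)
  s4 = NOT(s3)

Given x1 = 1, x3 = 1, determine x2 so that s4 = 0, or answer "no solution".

x2=1

s4 = NOT(s3) must be 0, so s3 = 1.
s3 = AND(s1, s2) must be 1, so both s1 = 1 and s2 = 1.
Check with x1 = 1, x3 = 1 and x2=1:
s0 = NAND(x1, x3) = NAND(1, 1) = 0
s1 = NAND(x2, s0) = NAND(1, 0) = 1
s2 = OR(s1, s0) = OR(1, 0) = 1
s3 = AND(s1, s2) = AND(1, 1) = 1
s4 = NOT(s3) = NOT 1 = 0
So s4 = 0.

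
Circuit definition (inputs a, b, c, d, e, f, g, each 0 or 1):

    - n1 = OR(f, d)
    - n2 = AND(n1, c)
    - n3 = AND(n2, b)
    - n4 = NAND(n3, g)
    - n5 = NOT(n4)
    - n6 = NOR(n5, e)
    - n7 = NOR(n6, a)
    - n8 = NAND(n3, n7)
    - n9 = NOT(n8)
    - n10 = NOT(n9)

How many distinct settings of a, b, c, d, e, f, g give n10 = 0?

n10 = NOT(n9) must be 0, so n9 = 1.
n9 = NOT(n8) must be 1, so n8 = 0.
Enumerating the 128 input combinations, 9 give n10 = 0 and 119 give n10 = 1.

9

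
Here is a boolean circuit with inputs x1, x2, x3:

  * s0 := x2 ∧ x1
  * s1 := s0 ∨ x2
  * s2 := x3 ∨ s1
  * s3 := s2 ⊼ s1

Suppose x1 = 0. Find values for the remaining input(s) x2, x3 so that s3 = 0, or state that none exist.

s3 = s2 ⊼ s1 must be 0, so both s2 = 1 and s1 = 1.
s2 = x3 ∨ s1 must be 1, so at least one of x3, s1 is 1.
Check with x1 = 0 and x2=1, x3=0:
s0 = x2 ∧ x1 = 1 ∧ 0 = 0
s1 = s0 ∨ x2 = 0 ∨ 1 = 1
s2 = x3 ∨ s1 = 0 ∨ 1 = 1
s3 = s2 ⊼ s1 = 1 ⊼ 1 = 0
So s3 = 0.

x2=1 x3=0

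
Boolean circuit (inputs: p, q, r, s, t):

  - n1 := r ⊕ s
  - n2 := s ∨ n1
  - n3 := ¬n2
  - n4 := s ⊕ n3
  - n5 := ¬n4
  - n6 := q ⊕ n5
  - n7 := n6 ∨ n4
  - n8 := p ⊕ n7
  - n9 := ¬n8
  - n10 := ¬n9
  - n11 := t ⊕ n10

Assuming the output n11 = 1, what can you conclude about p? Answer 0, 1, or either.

either

Both values of p occur among assignments with n11 = 1:
  p=0: p=0, q=0, r=0, s=0, t=0
  p=1: p=1, q=0, r=0, s=0, t=1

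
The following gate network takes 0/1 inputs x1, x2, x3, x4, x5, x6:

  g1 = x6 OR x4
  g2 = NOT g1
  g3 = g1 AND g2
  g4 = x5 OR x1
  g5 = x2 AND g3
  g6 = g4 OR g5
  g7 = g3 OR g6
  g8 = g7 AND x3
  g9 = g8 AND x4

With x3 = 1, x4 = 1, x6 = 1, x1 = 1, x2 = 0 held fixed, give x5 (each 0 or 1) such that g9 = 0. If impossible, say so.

no solution exists

With x3 = 1, x4 = 1, x6 = 1, x1 = 1, x2 = 0 fixed, none of the 2 settings of x5 give g9 = 0.
For example, with x5=0:
g1 = x6 OR x4 = 1 OR 1 = 1
g2 = NOT g1 = NOT 1 = 0
g3 = g1 AND g2 = 1 AND 0 = 0
g4 = x5 OR x1 = 0 OR 1 = 1
g5 = x2 AND g3 = 0 AND 0 = 0
g6 = g4 OR g5 = 1 OR 0 = 1
g7 = g3 OR g6 = 0 OR 1 = 1
g8 = g7 AND x3 = 1 AND 1 = 1
g9 = g8 AND x4 = 1 AND 1 = 1
giving g9 = 1 ≠ 0.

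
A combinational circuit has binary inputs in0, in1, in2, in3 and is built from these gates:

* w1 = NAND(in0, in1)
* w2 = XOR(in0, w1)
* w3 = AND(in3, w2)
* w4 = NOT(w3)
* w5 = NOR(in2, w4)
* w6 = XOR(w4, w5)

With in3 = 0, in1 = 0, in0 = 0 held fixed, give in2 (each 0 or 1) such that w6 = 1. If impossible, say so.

in2=1

w6 = XOR(w4, w5) must be 1, so w4 and w5 differ.
Check with in3 = 0, in1 = 0, in0 = 0 and in2=1:
w1 = NAND(in0, in1) = NAND(0, 0) = 1
w2 = XOR(in0, w1) = XOR(0, 1) = 1
w3 = AND(in3, w2) = AND(0, 1) = 0
w4 = NOT(w3) = NOT 0 = 1
w5 = NOR(in2, w4) = NOR(1, 1) = 0
w6 = XOR(w4, w5) = XOR(1, 0) = 1
So w6 = 1.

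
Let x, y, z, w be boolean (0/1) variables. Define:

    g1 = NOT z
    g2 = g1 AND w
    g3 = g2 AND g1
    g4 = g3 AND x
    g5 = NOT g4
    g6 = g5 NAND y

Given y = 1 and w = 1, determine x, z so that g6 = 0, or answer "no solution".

x=0, z=1

g6 = g5 NAND y must be 0, so both g5 = 1 and y = 1.
g5 = NOT g4 must be 1, so g4 = 0.
Check with y = 1 and w = 1 and x=0, z=1:
g1 = NOT z = NOT 1 = 0
g2 = g1 AND w = 0 AND 1 = 0
g3 = g2 AND g1 = 0 AND 0 = 0
g4 = g3 AND x = 0 AND 0 = 0
g5 = NOT g4 = NOT 0 = 1
g6 = g5 NAND y = 1 NAND 1 = 0
So g6 = 0.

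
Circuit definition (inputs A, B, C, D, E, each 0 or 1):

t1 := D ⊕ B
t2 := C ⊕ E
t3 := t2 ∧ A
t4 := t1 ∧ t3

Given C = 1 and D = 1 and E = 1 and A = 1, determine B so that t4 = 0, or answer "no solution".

Check with C = 1 and D = 1 and E = 1 and A = 1 and B=0:
t1 = D ⊕ B = 1 ⊕ 0 = 1
t2 = C ⊕ E = 1 ⊕ 1 = 0
t3 = t2 ∧ A = 0 ∧ 1 = 0
t4 = t1 ∧ t3 = 1 ∧ 0 = 0
So t4 = 0.

B=0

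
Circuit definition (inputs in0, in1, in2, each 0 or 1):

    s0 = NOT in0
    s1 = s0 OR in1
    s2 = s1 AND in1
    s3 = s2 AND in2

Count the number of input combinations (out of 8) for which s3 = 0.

s3 = s2 AND in2 must be 0, so at least one of s2, in2 is 0.
Enumerating the 8 input combinations, 6 give s3 = 0 and 2 give s3 = 1.

6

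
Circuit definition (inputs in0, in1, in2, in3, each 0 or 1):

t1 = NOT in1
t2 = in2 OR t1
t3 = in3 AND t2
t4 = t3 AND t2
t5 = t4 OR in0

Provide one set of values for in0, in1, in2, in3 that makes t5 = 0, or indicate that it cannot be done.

Check with in0=0, in1=0, in2=1, in3=0:
t1 = NOT in1 = NOT 0 = 1
t2 = in2 OR t1 = 1 OR 1 = 1
t3 = in3 AND t2 = 0 AND 1 = 0
t4 = t3 AND t2 = 0 AND 1 = 0
t5 = t4 OR in0 = 0 OR 0 = 0
So t5 = 0 as required.

in0=0, in1=0, in2=1, in3=0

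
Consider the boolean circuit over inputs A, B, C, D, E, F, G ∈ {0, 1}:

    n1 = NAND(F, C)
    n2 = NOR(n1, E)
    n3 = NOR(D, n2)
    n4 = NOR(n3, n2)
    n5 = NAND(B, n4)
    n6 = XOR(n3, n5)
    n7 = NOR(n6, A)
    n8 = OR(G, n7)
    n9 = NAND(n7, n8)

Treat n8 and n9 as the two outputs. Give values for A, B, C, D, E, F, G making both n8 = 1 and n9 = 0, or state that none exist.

Check with A=0 B=1 C=1 D=1 E=1 F=1 G=1:
n1 = NAND(F, C) = NAND(1, 1) = 0
n2 = NOR(n1, E) = NOR(0, 1) = 0
n3 = NOR(D, n2) = NOR(1, 0) = 0
n4 = NOR(n3, n2) = NOR(0, 0) = 1
n5 = NAND(B, n4) = NAND(1, 1) = 0
n6 = XOR(n3, n5) = XOR(0, 0) = 0
n7 = NOR(n6, A) = NOR(0, 0) = 1
n8 = OR(G, n7) = OR(1, 1) = 1
n9 = NAND(n7, n8) = NAND(1, 1) = 0
So n8 = 1 and n9 = 0.

A=0 B=1 C=1 D=1 E=1 F=1 G=1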